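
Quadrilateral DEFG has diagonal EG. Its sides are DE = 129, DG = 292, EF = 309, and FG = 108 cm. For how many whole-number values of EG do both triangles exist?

215

From triangle DEG: 163 < EG < 421.
From triangle FEG: 201 < EG < 417.
Intersection: 201 < EG < 417, so integers 202 through 416: 215 values.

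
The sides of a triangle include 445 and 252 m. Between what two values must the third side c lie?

By the triangle inequality, c must be less than 445 + 252 = 697 and greater than |445 − 252| = 193.

193 < c < 697 (m)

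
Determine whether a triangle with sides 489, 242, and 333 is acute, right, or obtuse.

Compare the square of the longest side to the sum of squares of the other two: 242² + 333² = 169453 < 239121 = 489².

obtuse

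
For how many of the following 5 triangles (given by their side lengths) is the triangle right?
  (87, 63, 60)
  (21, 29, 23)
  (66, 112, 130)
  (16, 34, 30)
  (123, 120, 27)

(87,63,60): 60²+63² = 7569 = 87² → right
(21,29,23): 21²+23² = 970 > 841 = 29² → acute
(66,112,130): 66²+112² = 16900 = 130² → right
(16,34,30): 16²+30² = 1156 = 34² → right
(123,120,27): 27²+120² = 15129 = 123² → right
4 of the 5 are right.

4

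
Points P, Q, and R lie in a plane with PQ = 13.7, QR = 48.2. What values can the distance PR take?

34.5 ≤ PR ≤ 61.9

By the triangle inequality, |13.7 − 48.2| ≤ PR ≤ 13.7 + 48.2.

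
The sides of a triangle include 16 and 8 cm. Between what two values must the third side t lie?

By the triangle inequality, t must be less than 16 + 8 = 24 and greater than |16 − 8| = 8.

8 < t < 24 (cm)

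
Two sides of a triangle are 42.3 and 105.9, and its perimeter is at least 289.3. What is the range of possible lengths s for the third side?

141.1 ≤ s < 148.2

Triangle inequality alone gives 63.6 < s < 148.2.
The perimeter condition gives s ≥ 289.3 − 42.3 − 105.9 = 141.1.
Intersecting the two: 141.1 ≤ s < 148.2.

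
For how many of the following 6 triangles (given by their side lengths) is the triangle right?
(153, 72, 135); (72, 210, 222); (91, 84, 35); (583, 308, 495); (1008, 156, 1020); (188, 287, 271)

5

(153,72,135): 72²+135² = 23409 = 153² → right
(72,210,222): 72²+210² = 49284 = 222² → right
(91,84,35): 35²+84² = 8281 = 91² → right
(583,308,495): 308²+495² = 339889 = 583² → right
(1008,156,1020): 156²+1008² = 1040400 = 1020² → right
(188,287,271): 188²+271² = 108785 > 82369 = 287² → acute
5 of the 6 are right.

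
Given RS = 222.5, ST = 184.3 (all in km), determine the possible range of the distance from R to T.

38.2 ≤ RT ≤ 406.8 km

By the triangle inequality, |222.5 − 184.3| ≤ RT ≤ 222.5 + 184.3.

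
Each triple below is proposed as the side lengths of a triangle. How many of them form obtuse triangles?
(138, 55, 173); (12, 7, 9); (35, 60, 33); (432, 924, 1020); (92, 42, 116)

(138,55,173): 55²+138² = 22069 < 29929 = 173² → obtuse
(12,7,9): 7²+9² = 130 < 144 = 12² → obtuse
(35,60,33): 33²+35² = 2314 < 3600 = 60² → obtuse
(432,924,1020): 432²+924² = 1040400 = 1020² → right
(92,42,116): 42²+92² = 10228 < 13456 = 116² → obtuse
4 of the 5 are obtuse.

4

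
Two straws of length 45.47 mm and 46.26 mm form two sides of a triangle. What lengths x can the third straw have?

0.79 < x < 91.73 (mm)

By the triangle inequality, x must be less than 45.47 + 46.26 = 91.73 and greater than |45.47 − 46.26| = 0.79.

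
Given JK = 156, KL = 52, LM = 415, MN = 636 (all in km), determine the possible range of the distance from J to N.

13 ≤ JN ≤ 1259 km

The maximum is all hops collinear in one direction: 156 + 52 + 415 + 636 = 1259.
The longest hop is 636; the others sum to 623. Folding the others back against it leaves at least 636 − 623 = 13.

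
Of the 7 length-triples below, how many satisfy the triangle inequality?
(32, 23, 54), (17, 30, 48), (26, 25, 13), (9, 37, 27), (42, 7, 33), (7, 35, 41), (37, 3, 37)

(23,32,54): 23+32 > 54 → valid
(17,30,48): 17+30 ≤ 48 → not valid
(13,25,26): 13+25 > 26 → valid
(9,27,37): 9+27 ≤ 37 → not valid
(7,33,42): 7+33 ≤ 42 → not valid
(7,35,41): 7+35 > 41 → valid
(3,37,37): 3+37 > 37 → valid
4 of the 7 triples form a triangle.

4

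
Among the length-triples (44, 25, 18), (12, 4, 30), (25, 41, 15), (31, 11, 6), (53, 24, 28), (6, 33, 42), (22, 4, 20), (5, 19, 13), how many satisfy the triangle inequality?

1

(18,25,44): 18+25 ≤ 44 → not valid
(4,12,30): 4+12 ≤ 30 → not valid
(15,25,41): 15+25 ≤ 41 → not valid
(6,11,31): 6+11 ≤ 31 → not valid
(24,28,53): 24+28 ≤ 53 → not valid
(6,33,42): 6+33 ≤ 42 → not valid
(4,20,22): 4+20 > 22 → valid
(5,13,19): 5+13 ≤ 19 → not valid
1 of the 8 triples forms a triangle.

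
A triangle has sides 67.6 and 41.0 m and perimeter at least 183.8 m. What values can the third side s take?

Triangle inequality alone gives 26.6 < s < 108.6.
The perimeter condition gives s ≥ 183.8 − 67.6 − 41.0 = 75.2.
Intersecting the two: 75.2 ≤ s < 108.6.

75.2 ≤ s < 108.6 m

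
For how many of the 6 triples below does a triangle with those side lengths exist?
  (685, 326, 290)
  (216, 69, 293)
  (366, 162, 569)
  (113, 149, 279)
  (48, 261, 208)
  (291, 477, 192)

1

(290,326,685): 290+326 ≤ 685 → not valid
(69,216,293): 69+216 ≤ 293 → not valid
(162,366,569): 162+366 ≤ 569 → not valid
(113,149,279): 113+149 ≤ 279 → not valid
(48,208,261): 48+208 ≤ 261 → not valid
(192,291,477): 192+291 > 477 → valid
1 of the 6 triples forms a triangle.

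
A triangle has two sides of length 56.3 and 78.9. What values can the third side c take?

22.6 < c < 135.2

By the triangle inequality, c must be less than 56.3 + 78.9 = 135.2 and greater than |56.3 − 78.9| = 22.6.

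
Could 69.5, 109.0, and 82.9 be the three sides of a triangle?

The longest side is 109.0, and the other two sum to 152.4.
Since 152.4 > 109.0, the triangle inequality holds.

Yes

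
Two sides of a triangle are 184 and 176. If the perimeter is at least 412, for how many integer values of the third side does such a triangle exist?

308

Triangle inequality: 8 < x < 360. Perimeter ≥ 412 gives x ≥ 412 − 184 − 176 = 52.
So 52 ≤ x < 360; integers 52 through 359: 308 values.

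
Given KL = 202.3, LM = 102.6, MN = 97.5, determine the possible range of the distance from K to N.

2.2 ≤ KN ≤ 402.4

The maximum is all hops collinear in one direction: 202.3 + 102.6 + 97.5 = 402.4.
The longest hop is 202.3; the others sum to 200.1. Folding the others back against it leaves at least 202.3 − 200.1 = 2.2.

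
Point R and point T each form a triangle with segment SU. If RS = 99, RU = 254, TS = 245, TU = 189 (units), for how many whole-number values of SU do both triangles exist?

From triangle RSU: 155 < SU < 353.
From triangle TSU: 56 < SU < 434.
Intersection: 155 < SU < 353, so integers 156 through 352: 197 values.

197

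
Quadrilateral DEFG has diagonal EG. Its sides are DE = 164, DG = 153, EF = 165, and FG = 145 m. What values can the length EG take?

From triangle DEG: |164 − 153| < EG < 164 + 153, i.e. 11 < EG < 317.
From triangle FEG: 20 < EG < 310.
Both must hold, so EG lies in the intersection.

20 < EG < 310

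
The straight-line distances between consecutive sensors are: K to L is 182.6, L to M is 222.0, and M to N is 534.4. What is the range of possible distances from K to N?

129.8 ≤ KN ≤ 939.0

The maximum is all hops collinear in one direction: 182.6 + 222.0 + 534.4 = 939.0.
The longest hop is 534.4; the others sum to 404.6. Folding the others back against it leaves at least 534.4 − 404.6 = 129.8.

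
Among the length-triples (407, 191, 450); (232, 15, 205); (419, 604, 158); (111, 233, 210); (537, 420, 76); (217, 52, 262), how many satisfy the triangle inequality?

(191,407,450): 191+407 > 450 → valid
(15,205,232): 15+205 ≤ 232 → not valid
(158,419,604): 158+419 ≤ 604 → not valid
(111,210,233): 111+210 > 233 → valid
(76,420,537): 76+420 ≤ 537 → not valid
(52,217,262): 52+217 > 262 → valid
3 of the 6 triples form a triangle.

3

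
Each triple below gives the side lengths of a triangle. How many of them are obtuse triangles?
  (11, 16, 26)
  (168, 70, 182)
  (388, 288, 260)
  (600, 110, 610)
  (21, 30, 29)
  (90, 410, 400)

(11,16,26): 11²+16² = 377 < 676 = 26² → obtuse
(168,70,182): 70²+168² = 33124 = 182² → right
(388,288,260): 260²+288² = 150544 = 388² → right
(600,110,610): 110²+600² = 372100 = 610² → right
(21,30,29): 21²+29² = 1282 > 900 = 30² → acute
(90,410,400): 90²+400² = 168100 = 410² → right
1 of the 6 is obtuse.

1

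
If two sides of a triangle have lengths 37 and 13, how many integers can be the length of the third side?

The third side lies in the open interval (24, 50).
Integers from 25 to 49 inclusive: 49 − 25 + 1 = 25.

25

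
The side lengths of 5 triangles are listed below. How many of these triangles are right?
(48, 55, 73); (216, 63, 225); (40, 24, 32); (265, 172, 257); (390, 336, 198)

4

(48,55,73): 48²+55² = 5329 = 73² → right
(216,63,225): 63²+216² = 50625 = 225² → right
(40,24,32): 24²+32² = 1600 = 40² → right
(265,172,257): 172²+257² = 95633 > 70225 = 265² → acute
(390,336,198): 198²+336² = 152100 = 390² → right
4 of the 5 are right.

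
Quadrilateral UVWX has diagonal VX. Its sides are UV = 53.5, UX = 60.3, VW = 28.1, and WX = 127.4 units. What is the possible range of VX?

99.3 < VX < 113.8

From triangle UVX: |53.5 − 60.3| < VX < 53.5 + 60.3, i.e. 6.8 < VX < 113.8.
From triangle WVX: 99.3 < VX < 155.5.
Both must hold, so VX lies in the intersection.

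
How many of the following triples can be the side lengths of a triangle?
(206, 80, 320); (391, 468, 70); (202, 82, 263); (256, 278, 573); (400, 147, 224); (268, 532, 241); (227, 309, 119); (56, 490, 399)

2

(80,206,320): 80+206 ≤ 320 → not valid
(70,391,468): 70+391 ≤ 468 → not valid
(82,202,263): 82+202 > 263 → valid
(256,278,573): 256+278 ≤ 573 → not valid
(147,224,400): 147+224 ≤ 400 → not valid
(241,268,532): 241+268 ≤ 532 → not valid
(119,227,309): 119+227 > 309 → valid
(56,399,490): 56+399 ≤ 490 → not valid
2 of the 8 triples form a triangle.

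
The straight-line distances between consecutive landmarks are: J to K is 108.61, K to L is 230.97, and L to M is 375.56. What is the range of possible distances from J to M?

The maximum is all hops collinear in one direction: 108.61 + 230.97 + 375.56 = 715.14.
The longest hop is 375.56; the others sum to 339.58. Folding the others back against it leaves at least 375.56 − 339.58 = 35.98.

35.98 ≤ JM ≤ 715.14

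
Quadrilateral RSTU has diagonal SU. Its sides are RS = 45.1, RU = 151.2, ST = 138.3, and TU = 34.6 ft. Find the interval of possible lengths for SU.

106.1 < SU < 172.9

From triangle RSU: |45.1 − 151.2| < SU < 45.1 + 151.2, i.e. 106.1 < SU < 196.3.
From triangle TSU: 103.7 < SU < 172.9.
Both must hold, so SU lies in the intersection.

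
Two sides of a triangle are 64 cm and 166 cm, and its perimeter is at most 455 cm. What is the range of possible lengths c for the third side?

Triangle inequality alone gives 102 < c < 230.
The perimeter condition gives c ≤ 455 − 64 − 166 = 225.
Intersecting the two: 102 < c ≤ 225.

102 < c ≤ 225 cm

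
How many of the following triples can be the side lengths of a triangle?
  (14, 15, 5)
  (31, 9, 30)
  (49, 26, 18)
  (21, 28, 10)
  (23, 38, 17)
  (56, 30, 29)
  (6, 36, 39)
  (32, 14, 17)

(5,14,15): 5+14 > 15 → valid
(9,30,31): 9+30 > 31 → valid
(18,26,49): 18+26 ≤ 49 → not valid
(10,21,28): 10+21 > 28 → valid
(17,23,38): 17+23 > 38 → valid
(29,30,56): 29+30 > 56 → valid
(6,36,39): 6+36 > 39 → valid
(14,17,32): 14+17 ≤ 32 → not valid
6 of the 8 triples form a triangle.

6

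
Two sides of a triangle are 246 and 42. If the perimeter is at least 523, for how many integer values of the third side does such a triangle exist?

Triangle inequality: 204 < x < 288. Perimeter ≥ 523 gives x ≥ 523 − 246 − 42 = 235.
So 235 ≤ x < 288; integers 235 through 287: 53 values.

53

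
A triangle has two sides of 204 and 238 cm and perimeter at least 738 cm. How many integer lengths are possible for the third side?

Triangle inequality: 34 < x < 442. Perimeter ≥ 738 gives x ≥ 738 − 204 − 238 = 296.
So 296 ≤ x < 442; integers 296 through 441: 146 values.

146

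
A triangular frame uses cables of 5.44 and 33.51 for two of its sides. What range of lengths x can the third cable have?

28.07 < x < 38.95

By the triangle inequality, x must be less than 5.44 + 33.51 = 38.95 and greater than |5.44 − 33.51| = 28.07.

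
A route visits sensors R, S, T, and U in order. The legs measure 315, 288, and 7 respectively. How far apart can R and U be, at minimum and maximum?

20 ≤ RU ≤ 610

The maximum is all hops collinear in one direction: 315 + 288 + 7 = 610.
The longest hop is 315; the others sum to 295. Folding the others back against it leaves at least 315 − 295 = 20.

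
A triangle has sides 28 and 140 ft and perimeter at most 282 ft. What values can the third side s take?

Triangle inequality alone gives 112 < s < 168.
The perimeter condition gives s ≤ 282 − 28 − 140 = 114.
Intersecting the two: 112 < s ≤ 114.

112 < s ≤ 114 ft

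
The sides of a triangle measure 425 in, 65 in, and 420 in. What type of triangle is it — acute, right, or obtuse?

Compare the square of the longest side to the sum of squares of the other two: 65² + 420² = 180625 = 425².

right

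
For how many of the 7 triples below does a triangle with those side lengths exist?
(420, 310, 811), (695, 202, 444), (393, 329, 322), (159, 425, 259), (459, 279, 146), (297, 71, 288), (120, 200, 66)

(310,420,811): 310+420 ≤ 811 → not valid
(202,444,695): 202+444 ≤ 695 → not valid
(322,329,393): 322+329 > 393 → valid
(159,259,425): 159+259 ≤ 425 → not valid
(146,279,459): 146+279 ≤ 459 → not valid
(71,288,297): 71+288 > 297 → valid
(66,120,200): 66+120 ≤ 200 → not valid
2 of the 7 triples form a triangle.

2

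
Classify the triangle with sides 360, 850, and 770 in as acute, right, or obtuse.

Compare the square of the longest side to the sum of squares of the other two: 360² + 770² = 722500 = 850².

right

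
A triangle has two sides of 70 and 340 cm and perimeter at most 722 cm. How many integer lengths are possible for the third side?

Triangle inequality: 270 < x < 410. Perimeter ≤ 722 gives x ≤ 722 − 70 − 340 = 312.
So 270 < x ≤ 312; integers 271 through 312: 42 values.

42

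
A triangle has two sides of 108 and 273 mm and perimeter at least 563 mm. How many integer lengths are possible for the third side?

199

Triangle inequality: 165 < x < 381. Perimeter ≥ 563 gives x ≥ 563 − 108 − 273 = 182.
So 182 ≤ x < 381; integers 182 through 380: 199 values.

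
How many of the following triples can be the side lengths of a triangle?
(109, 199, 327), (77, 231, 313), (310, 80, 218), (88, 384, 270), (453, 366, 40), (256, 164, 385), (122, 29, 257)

1

(109,199,327): 109+199 ≤ 327 → not valid
(77,231,313): 77+231 ≤ 313 → not valid
(80,218,310): 80+218 ≤ 310 → not valid
(88,270,384): 88+270 ≤ 384 → not valid
(40,366,453): 40+366 ≤ 453 → not valid
(164,256,385): 164+256 > 385 → valid
(29,122,257): 29+122 ≤ 257 → not valid
1 of the 7 triples forms a triangle.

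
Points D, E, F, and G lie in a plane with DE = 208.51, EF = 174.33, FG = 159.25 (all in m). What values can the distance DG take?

The maximum is all hops collinear in one direction: 208.51 + 174.33 + 159.25 = 542.09.
The longest hop is 208.51; the others sum to 333.58. Since 208.51 ≤ 333.58, the path can fold back on itself completely, so the minimum distance is 0.

0 ≤ DG ≤ 542.09 m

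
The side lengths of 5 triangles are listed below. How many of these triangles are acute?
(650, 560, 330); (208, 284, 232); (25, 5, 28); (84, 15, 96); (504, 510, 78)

(650,560,330): 330²+560² = 422500 = 650² → right
(208,284,232): 208²+232² = 97088 > 80656 = 284² → acute
(25,5,28): 5²+25² = 650 < 784 = 28² → obtuse
(84,15,96): 15²+84² = 7281 < 9216 = 96² → obtuse
(504,510,78): 78²+504² = 260100 = 510² → right
1 of the 5 is acute.

1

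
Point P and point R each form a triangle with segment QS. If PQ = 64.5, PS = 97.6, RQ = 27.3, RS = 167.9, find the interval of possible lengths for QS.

From triangle PQS: |64.5 − 97.6| < QS < 64.5 + 97.6, i.e. 33.1 < QS < 162.1.
From triangle RQS: 140.6 < QS < 195.2.
Both must hold, so QS lies in the intersection.

140.6 < QS < 162.1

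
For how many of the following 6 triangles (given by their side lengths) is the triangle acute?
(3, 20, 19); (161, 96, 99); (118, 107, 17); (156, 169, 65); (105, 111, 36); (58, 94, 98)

1

(3,20,19): 3²+19² = 370 < 400 = 20² → obtuse
(161,96,99): 96²+99² = 19017 < 25921 = 161² → obtuse
(118,107,17): 17²+107² = 11738 < 13924 = 118² → obtuse
(156,169,65): 65²+156² = 28561 = 169² → right
(105,111,36): 36²+105² = 12321 = 111² → right
(58,94,98): 58²+94² = 12200 > 9604 = 98² → acute
1 of the 6 is acute.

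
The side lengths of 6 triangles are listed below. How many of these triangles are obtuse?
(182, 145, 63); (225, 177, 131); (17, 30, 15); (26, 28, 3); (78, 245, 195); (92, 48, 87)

(182,145,63): 63²+145² = 24994 < 33124 = 182² → obtuse
(225,177,131): 131²+177² = 48490 < 50625 = 225² → obtuse
(17,30,15): 15²+17² = 514 < 900 = 30² → obtuse
(26,28,3): 3²+26² = 685 < 784 = 28² → obtuse
(78,245,195): 78²+195² = 44109 < 60025 = 245² → obtuse
(92,48,87): 48²+87² = 9873 > 8464 = 92² → acute
5 of the 6 are obtuse.

5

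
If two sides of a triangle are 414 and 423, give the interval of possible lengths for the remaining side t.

9 < t < 837

By the triangle inequality, t must be less than 414 + 423 = 837 and greater than |414 − 423| = 9.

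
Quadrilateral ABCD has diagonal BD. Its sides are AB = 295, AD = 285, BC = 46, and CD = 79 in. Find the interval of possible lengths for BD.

33 < BD < 125

From triangle ABD: |295 − 285| < BD < 295 + 285, i.e. 10 < BD < 580.
From triangle CBD: 33 < BD < 125.
Both must hold, so BD lies in the intersection.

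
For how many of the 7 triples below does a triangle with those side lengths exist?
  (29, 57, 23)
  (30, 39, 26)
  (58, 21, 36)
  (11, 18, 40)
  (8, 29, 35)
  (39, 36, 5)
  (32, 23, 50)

4

(23,29,57): 23+29 ≤ 57 → not valid
(26,30,39): 26+30 > 39 → valid
(21,36,58): 21+36 ≤ 58 → not valid
(11,18,40): 11+18 ≤ 40 → not valid
(8,29,35): 8+29 > 35 → valid
(5,36,39): 5+36 > 39 → valid
(23,32,50): 23+32 > 50 → valid
4 of the 7 triples form a triangle.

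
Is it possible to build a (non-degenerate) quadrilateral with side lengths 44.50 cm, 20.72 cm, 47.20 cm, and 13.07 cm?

Yes

A quadrilateral exists iff every side is shorter than the sum of the others — equivalently, the longest side is less than the sum of the rest.
Longest side 47.20 < 78.29 (sum of the remaining 3), so yes.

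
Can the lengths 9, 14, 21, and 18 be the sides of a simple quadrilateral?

Yes

A quadrilateral exists iff every side is shorter than the sum of the others — equivalently, the longest side is less than the sum of the rest.
Longest side 21 < 41 (sum of the remaining 3), so yes.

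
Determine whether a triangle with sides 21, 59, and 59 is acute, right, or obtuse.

acute

Compare the square of the longest side to the sum of squares of the other two: 21² + 59² = 3922 > 3481 = 59².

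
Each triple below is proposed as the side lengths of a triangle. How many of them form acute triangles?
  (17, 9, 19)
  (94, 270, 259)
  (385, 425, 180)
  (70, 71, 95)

(17,9,19): 9²+17² = 370 > 361 = 19² → acute
(94,270,259): 94²+259² = 75917 > 72900 = 270² → acute
(385,425,180): 180²+385² = 180625 = 425² → right
(70,71,95): 70²+71² = 9941 > 9025 = 95² → acute
3 of the 4 are acute.

3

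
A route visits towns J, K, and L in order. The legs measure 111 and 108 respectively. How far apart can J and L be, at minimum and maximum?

3 ≤ JL ≤ 219

By the triangle inequality, |111 − 108| ≤ JL ≤ 111 + 108.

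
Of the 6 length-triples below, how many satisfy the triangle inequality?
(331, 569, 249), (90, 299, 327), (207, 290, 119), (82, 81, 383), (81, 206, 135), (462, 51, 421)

5

(249,331,569): 249+331 > 569 → valid
(90,299,327): 90+299 > 327 → valid
(119,207,290): 119+207 > 290 → valid
(81,82,383): 81+82 ≤ 383 → not valid
(81,135,206): 81+135 > 206 → valid
(51,421,462): 51+421 > 462 → valid
5 of the 6 triples form a triangle.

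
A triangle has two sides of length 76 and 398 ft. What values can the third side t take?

By the triangle inequality, t must be less than 76 + 398 = 474 and greater than |76 − 398| = 322.

322 < t < 474 (ft)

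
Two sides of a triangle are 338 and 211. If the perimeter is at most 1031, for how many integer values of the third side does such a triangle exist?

Triangle inequality: 127 < x < 549. Perimeter ≤ 1031 gives x ≤ 1031 − 338 − 211 = 482.
So 127 < x ≤ 482; integers 128 through 482: 355 values.

355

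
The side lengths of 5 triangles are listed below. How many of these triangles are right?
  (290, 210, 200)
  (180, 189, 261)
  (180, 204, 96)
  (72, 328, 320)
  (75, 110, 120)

4

(290,210,200): 200²+210² = 84100 = 290² → right
(180,189,261): 180²+189² = 68121 = 261² → right
(180,204,96): 96²+180² = 41616 = 204² → right
(72,328,320): 72²+320² = 107584 = 328² → right
(75,110,120): 75²+110² = 17725 > 14400 = 120² → acute
4 of the 5 are right.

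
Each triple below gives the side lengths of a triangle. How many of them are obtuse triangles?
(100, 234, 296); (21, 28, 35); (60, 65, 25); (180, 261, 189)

1

(100,234,296): 100²+234² = 64756 < 87616 = 296² → obtuse
(21,28,35): 21²+28² = 1225 = 35² → right
(60,65,25): 25²+60² = 4225 = 65² → right
(180,261,189): 180²+189² = 68121 = 261² → right
1 of the 4 is obtuse.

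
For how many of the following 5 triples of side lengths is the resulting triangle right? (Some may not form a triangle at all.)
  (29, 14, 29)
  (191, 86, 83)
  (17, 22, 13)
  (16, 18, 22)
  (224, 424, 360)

1

(29,14,29): 14²+29² = 1037 > 841 = 29² → acute
(191,86,83): 83+86 ≤ 191, not a triangle
(17,22,13): 13²+17² = 458 < 484 = 22² → obtuse
(16,18,22): 16²+18² = 580 > 484 = 22² → acute
(224,424,360): 224²+360² = 179776 = 424² → right
1 of the 5 is right.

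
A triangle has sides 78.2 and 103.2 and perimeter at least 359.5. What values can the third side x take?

178.1 ≤ x < 181.4

Triangle inequality alone gives 25.0 < x < 181.4.
The perimeter condition gives x ≥ 359.5 − 78.2 − 103.2 = 178.1.
Intersecting the two: 178.1 ≤ x < 181.4.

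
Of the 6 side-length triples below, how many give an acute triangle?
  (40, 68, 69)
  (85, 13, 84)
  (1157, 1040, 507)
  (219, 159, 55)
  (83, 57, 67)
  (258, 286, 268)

3

(40,68,69): 40²+68² = 6224 > 4761 = 69² → acute
(85,13,84): 13²+84² = 7225 = 85² → right
(1157,1040,507): 507²+1040² = 1338649 = 1157² → right
(219,159,55): 55+159 ≤ 219, not a triangle
(83,57,67): 57²+67² = 7738 > 6889 = 83² → acute
(258,286,268): 258²+268² = 138388 > 81796 = 286² → acute
3 of the 6 are acute.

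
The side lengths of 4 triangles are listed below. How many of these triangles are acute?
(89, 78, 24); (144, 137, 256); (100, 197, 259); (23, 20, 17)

1

(89,78,24): 24²+78² = 6660 < 7921 = 89² → obtuse
(144,137,256): 137²+144² = 39505 < 65536 = 256² → obtuse
(100,197,259): 100²+197² = 48809 < 67081 = 259² → obtuse
(23,20,17): 17²+20² = 689 > 529 = 23² → acute
1 of the 4 is acute.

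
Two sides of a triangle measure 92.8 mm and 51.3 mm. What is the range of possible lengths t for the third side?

By the triangle inequality, t must be less than 92.8 + 51.3 = 144.1 and greater than |92.8 − 51.3| = 41.5.

41.5 < t < 144.1 (mm)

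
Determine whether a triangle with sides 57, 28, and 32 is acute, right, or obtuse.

obtuse

Compare the square of the longest side to the sum of squares of the other two: 28² + 32² = 1808 < 3249 = 57².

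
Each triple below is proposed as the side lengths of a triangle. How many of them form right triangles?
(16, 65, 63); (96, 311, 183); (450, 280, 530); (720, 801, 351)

(16,65,63): 16²+63² = 4225 = 65² → right
(96,311,183): 96+183 ≤ 311, not a triangle
(450,280,530): 280²+450² = 280900 = 530² → right
(720,801,351): 351²+720² = 641601 = 801² → right
3 of the 4 are right.

3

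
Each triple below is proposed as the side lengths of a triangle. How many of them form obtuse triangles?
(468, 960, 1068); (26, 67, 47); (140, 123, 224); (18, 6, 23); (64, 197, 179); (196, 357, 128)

(468,960,1068): 468²+960² = 1140624 = 1068² → right
(26,67,47): 26²+47² = 2885 < 4489 = 67² → obtuse
(140,123,224): 123²+140² = 34729 < 50176 = 224² → obtuse
(18,6,23): 6²+18² = 360 < 529 = 23² → obtuse
(64,197,179): 64²+179² = 36137 < 38809 = 197² → obtuse
(196,357,128): 128+196 ≤ 357, not a triangle
4 of the 6 are obtuse.

4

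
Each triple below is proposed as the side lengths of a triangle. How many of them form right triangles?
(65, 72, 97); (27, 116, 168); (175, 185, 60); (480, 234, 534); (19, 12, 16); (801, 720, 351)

4

(65,72,97): 65²+72² = 9409 = 97² → right
(27,116,168): 27+116 ≤ 168, not a triangle
(175,185,60): 60²+175² = 34225 = 185² → right
(480,234,534): 234²+480² = 285156 = 534² → right
(19,12,16): 12²+16² = 400 > 361 = 19² → acute
(801,720,351): 351²+720² = 641601 = 801² → right
4 of the 6 are right.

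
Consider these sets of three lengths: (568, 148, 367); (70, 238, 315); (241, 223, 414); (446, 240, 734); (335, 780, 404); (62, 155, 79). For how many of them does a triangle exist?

(148,367,568): 148+367 ≤ 568 → not valid
(70,238,315): 70+238 ≤ 315 → not valid
(223,241,414): 223+241 > 414 → valid
(240,446,734): 240+446 ≤ 734 → not valid
(335,404,780): 335+404 ≤ 780 → not valid
(62,79,155): 62+79 ≤ 155 → not valid
1 of the 6 triples forms a triangle.

1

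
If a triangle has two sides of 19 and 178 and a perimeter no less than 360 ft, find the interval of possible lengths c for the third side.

Triangle inequality alone gives 159 < c < 197.
The perimeter condition gives c ≥ 360 − 19 − 178 = 163.
Intersecting the two: 163 ≤ c < 197.

163 ≤ c < 197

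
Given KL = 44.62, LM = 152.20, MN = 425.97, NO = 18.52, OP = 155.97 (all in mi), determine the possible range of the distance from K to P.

The maximum is all hops collinear in one direction: 44.62 + 152.20 + 425.97 + 18.52 + 155.97 = 797.28.
The longest hop is 425.97; the others sum to 371.31. Folding the others back against it leaves at least 425.97 − 371.31 = 54.66.

54.66 ≤ KP ≤ 797.28 mi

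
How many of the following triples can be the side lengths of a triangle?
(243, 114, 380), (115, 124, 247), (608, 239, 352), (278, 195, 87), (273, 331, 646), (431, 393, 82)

2

(114,243,380): 114+243 ≤ 380 → not valid
(115,124,247): 115+124 ≤ 247 → not valid
(239,352,608): 239+352 ≤ 608 → not valid
(87,195,278): 87+195 > 278 → valid
(273,331,646): 273+331 ≤ 646 → not valid
(82,393,431): 82+393 > 431 → valid
2 of the 6 triples form a triangle.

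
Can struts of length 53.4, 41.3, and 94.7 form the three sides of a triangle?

No

The two shorter sides sum to 94.7, exactly equal to the longest side 94.7.
That gives only a degenerate (flat) triangle — the inequality must be strict.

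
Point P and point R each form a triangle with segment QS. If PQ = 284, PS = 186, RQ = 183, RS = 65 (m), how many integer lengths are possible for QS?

From triangle PQS: 98 < QS < 470.
From triangle RQS: 118 < QS < 248.
Intersection: 118 < QS < 248, so integers 119 through 247: 129 values.

129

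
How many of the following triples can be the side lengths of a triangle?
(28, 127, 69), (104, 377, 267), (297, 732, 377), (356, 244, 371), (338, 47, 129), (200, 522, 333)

(28,69,127): 28+69 ≤ 127 → not valid
(104,267,377): 104+267 ≤ 377 → not valid
(297,377,732): 297+377 ≤ 732 → not valid
(244,356,371): 244+356 > 371 → valid
(47,129,338): 47+129 ≤ 338 → not valid
(200,333,522): 200+333 > 522 → valid
2 of the 6 triples form a triangle.

2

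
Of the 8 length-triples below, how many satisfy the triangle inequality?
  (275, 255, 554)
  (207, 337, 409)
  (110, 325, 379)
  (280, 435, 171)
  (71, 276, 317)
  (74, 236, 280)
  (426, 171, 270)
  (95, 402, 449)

(255,275,554): 255+275 ≤ 554 → not valid
(207,337,409): 207+337 > 409 → valid
(110,325,379): 110+325 > 379 → valid
(171,280,435): 171+280 > 435 → valid
(71,276,317): 71+276 > 317 → valid
(74,236,280): 74+236 > 280 → valid
(171,270,426): 171+270 > 426 → valid
(95,402,449): 95+402 > 449 → valid
7 of the 8 triples form a triangle.

7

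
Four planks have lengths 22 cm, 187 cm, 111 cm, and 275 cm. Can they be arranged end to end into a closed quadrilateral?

Yes

A quadrilateral exists iff every side is shorter than the sum of the others — equivalently, the longest side is less than the sum of the rest.
Longest side 275 < 320 (sum of the remaining 3), so yes.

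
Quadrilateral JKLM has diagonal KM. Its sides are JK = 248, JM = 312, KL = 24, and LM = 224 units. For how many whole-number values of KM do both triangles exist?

47

From triangle JKM: 64 < KM < 560.
From triangle LKM: 200 < KM < 248.
Intersection: 200 < KM < 248, so integers 201 through 247: 47 values.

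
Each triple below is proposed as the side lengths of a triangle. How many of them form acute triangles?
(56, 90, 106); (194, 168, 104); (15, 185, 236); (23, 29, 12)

(56,90,106): 56²+90² = 11236 = 106² → right
(194,168,104): 104²+168² = 39040 > 37636 = 194² → acute
(15,185,236): 15+185 ≤ 236, not a triangle
(23,29,12): 12²+23² = 673 < 841 = 29² → obtuse
1 of the 4 is acute.

1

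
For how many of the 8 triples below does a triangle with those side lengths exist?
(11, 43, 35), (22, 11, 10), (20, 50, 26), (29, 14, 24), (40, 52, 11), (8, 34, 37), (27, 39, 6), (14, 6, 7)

3

(11,35,43): 11+35 > 43 → valid
(10,11,22): 10+11 ≤ 22 → not valid
(20,26,50): 20+26 ≤ 50 → not valid
(14,24,29): 14+24 > 29 → valid
(11,40,52): 11+40 ≤ 52 → not valid
(8,34,37): 8+34 > 37 → valid
(6,27,39): 6+27 ≤ 39 → not valid
(6,7,14): 6+7 ≤ 14 → not valid
3 of the 8 triples form a triangle.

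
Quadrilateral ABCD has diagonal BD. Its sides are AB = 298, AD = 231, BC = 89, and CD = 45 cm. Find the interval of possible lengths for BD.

From triangle ABD: |298 − 231| < BD < 298 + 231, i.e. 67 < BD < 529.
From triangle CBD: 44 < BD < 134.
Both must hold, so BD lies in the intersection.

67 < BD < 134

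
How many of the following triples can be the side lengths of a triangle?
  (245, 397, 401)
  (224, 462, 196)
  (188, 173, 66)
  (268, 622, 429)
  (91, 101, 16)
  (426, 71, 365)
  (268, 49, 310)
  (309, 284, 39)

(245,397,401): 245+397 > 401 → valid
(196,224,462): 196+224 ≤ 462 → not valid
(66,173,188): 66+173 > 188 → valid
(268,429,622): 268+429 > 622 → valid
(16,91,101): 16+91 > 101 → valid
(71,365,426): 71+365 > 426 → valid
(49,268,310): 49+268 > 310 → valid
(39,284,309): 39+284 > 309 → valid
7 of the 8 triples form a triangle.

7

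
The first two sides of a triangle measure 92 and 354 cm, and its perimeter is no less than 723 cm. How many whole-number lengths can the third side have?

169

Triangle inequality: 262 < x < 446. Perimeter ≥ 723 gives x ≥ 723 − 92 − 354 = 277.
So 277 ≤ x < 446; integers 277 through 445: 169 values.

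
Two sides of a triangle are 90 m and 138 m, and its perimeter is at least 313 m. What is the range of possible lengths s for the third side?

85 ≤ s < 228 m

Triangle inequality alone gives 48 < s < 228.
The perimeter condition gives s ≥ 313 − 90 − 138 = 85.
Intersecting the two: 85 ≤ s < 228.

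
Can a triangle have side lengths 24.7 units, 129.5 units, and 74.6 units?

The longest side is 129.5, but the other two sum to only 99.3.
99.3 < 129.5, so the triangle inequality fails.

No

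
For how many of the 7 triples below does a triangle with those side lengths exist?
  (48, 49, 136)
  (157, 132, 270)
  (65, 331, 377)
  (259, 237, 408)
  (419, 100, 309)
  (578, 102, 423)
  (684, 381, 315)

(48,49,136): 48+49 ≤ 136 → not valid
(132,157,270): 132+157 > 270 → valid
(65,331,377): 65+331 > 377 → valid
(237,259,408): 237+259 > 408 → valid
(100,309,419): 100+309 ≤ 419 → not valid
(102,423,578): 102+423 ≤ 578 → not valid
(315,381,684): 315+381 > 684 → valid
4 of the 7 triples form a triangle.

4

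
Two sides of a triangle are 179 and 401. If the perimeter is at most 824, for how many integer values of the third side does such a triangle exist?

Triangle inequality: 222 < x < 580. Perimeter ≤ 824 gives x ≤ 824 − 179 − 401 = 244.
So 222 < x ≤ 244; integers 223 through 244: 22 values.

22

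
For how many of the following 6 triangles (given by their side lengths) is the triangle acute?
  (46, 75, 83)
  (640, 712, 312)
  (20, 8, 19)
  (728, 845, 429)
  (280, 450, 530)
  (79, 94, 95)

3

(46,75,83): 46²+75² = 7741 > 6889 = 83² → acute
(640,712,312): 312²+640² = 506944 = 712² → right
(20,8,19): 8²+19² = 425 > 400 = 20² → acute
(728,845,429): 429²+728² = 714025 = 845² → right
(280,450,530): 280²+450² = 280900 = 530² → right
(79,94,95): 79²+94² = 15077 > 9025 = 95² → acute
3 of the 6 are acute.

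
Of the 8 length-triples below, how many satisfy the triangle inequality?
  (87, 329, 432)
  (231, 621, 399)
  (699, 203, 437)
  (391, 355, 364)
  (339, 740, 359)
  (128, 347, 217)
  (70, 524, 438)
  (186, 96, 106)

3

(87,329,432): 87+329 ≤ 432 → not valid
(231,399,621): 231+399 > 621 → valid
(203,437,699): 203+437 ≤ 699 → not valid
(355,364,391): 355+364 > 391 → valid
(339,359,740): 339+359 ≤ 740 → not valid
(128,217,347): 128+217 ≤ 347 → not valid
(70,438,524): 70+438 ≤ 524 → not valid
(96,106,186): 96+106 > 186 → valid
3 of the 8 triples form a triangle.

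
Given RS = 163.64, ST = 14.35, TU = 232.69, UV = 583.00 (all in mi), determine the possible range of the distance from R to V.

172.32 ≤ RV ≤ 993.68 mi

The maximum is all hops collinear in one direction: 163.64 + 14.35 + 232.69 + 583.00 = 993.68.
The longest hop is 583.00; the others sum to 410.68. Folding the others back against it leaves at least 583.00 − 410.68 = 172.32.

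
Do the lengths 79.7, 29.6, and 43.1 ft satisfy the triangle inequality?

No

The longest side is 79.7, but the other two sum to only 72.7.
72.7 < 79.7, so the triangle inequality fails.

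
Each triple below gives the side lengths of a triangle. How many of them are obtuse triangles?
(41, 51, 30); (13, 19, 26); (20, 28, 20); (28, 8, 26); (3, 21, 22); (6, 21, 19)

5

(41,51,30): 30²+41² = 2581 < 2601 = 51² → obtuse
(13,19,26): 13²+19² = 530 < 676 = 26² → obtuse
(20,28,20): 20²+20² = 800 > 784 = 28² → acute
(28,8,26): 8²+26² = 740 < 784 = 28² → obtuse
(3,21,22): 3²+21² = 450 < 484 = 22² → obtuse
(6,21,19): 6²+19² = 397 < 441 = 21² → obtuse
5 of the 6 are obtuse.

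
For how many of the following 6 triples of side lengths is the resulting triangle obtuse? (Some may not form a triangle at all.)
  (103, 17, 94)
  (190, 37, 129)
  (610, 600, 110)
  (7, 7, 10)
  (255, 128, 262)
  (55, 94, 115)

(103,17,94): 17²+94² = 9125 < 10609 = 103² → obtuse
(190,37,129): 37+129 ≤ 190, not a triangle
(610,600,110): 110²+600² = 372100 = 610² → right
(7,7,10): 7²+7² = 98 < 100 = 10² → obtuse
(255,128,262): 128²+255² = 81409 > 68644 = 262² → acute
(55,94,115): 55²+94² = 11861 < 13225 = 115² → obtuse
3 of the 6 are obtuse.

3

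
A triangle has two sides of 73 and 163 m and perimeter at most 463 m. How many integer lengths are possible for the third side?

Triangle inequality: 90 < x < 236. Perimeter ≤ 463 gives x ≤ 463 − 73 − 163 = 227.
So 90 < x ≤ 227; integers 91 through 227: 137 values.

137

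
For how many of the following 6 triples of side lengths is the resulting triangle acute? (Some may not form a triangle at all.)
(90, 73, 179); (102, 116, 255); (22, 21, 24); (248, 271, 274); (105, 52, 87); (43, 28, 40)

(90,73,179): 73+90 ≤ 179, not a triangle
(102,116,255): 102+116 ≤ 255, not a triangle
(22,21,24): 21²+22² = 925 > 576 = 24² → acute
(248,271,274): 248²+271² = 134945 > 75076 = 274² → acute
(105,52,87): 52²+87² = 10273 < 11025 = 105² → obtuse
(43,28,40): 28²+40² = 2384 > 1849 = 43² → acute
3 of the 6 are acute.

3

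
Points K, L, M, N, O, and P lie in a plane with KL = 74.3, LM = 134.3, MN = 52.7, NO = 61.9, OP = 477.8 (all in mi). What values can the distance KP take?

The maximum is all hops collinear in one direction: 74.3 + 134.3 + 52.7 + 61.9 + 477.8 = 801.0.
The longest hop is 477.8; the others sum to 323.2. Folding the others back against it leaves at least 477.8 − 323.2 = 154.6.

154.6 ≤ KP ≤ 801.0 mi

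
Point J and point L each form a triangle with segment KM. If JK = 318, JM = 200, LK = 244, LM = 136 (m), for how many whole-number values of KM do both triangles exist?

261

From triangle JKM: 118 < KM < 518.
From triangle LKM: 108 < KM < 380.
Intersection: 118 < KM < 380, so integers 119 through 379: 261 values.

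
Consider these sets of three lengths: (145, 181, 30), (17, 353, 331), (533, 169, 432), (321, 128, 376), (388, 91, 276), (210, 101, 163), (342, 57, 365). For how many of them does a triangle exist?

4

(30,145,181): 30+145 ≤ 181 → not valid
(17,331,353): 17+331 ≤ 353 → not valid
(169,432,533): 169+432 > 533 → valid
(128,321,376): 128+321 > 376 → valid
(91,276,388): 91+276 ≤ 388 → not valid
(101,163,210): 101+163 > 210 → valid
(57,342,365): 57+342 > 365 → valid
4 of the 7 triples form a triangle.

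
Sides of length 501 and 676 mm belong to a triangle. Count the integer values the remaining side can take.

1001

The third side lies in the open interval (175, 1177).
Integers from 176 to 1176 inclusive: 1176 − 176 + 1 = 1001.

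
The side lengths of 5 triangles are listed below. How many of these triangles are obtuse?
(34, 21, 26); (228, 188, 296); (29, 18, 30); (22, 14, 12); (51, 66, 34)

4

(34,21,26): 21²+26² = 1117 < 1156 = 34² → obtuse
(228,188,296): 188²+228² = 87328 < 87616 = 296² → obtuse
(29,18,30): 18²+29² = 1165 > 900 = 30² → acute
(22,14,12): 12²+14² = 340 < 484 = 22² → obtuse
(51,66,34): 34²+51² = 3757 < 4356 = 66² → obtuse
4 of the 5 are obtuse.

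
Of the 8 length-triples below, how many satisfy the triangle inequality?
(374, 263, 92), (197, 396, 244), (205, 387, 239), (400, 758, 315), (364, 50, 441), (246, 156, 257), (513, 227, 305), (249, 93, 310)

5

(92,263,374): 92+263 ≤ 374 → not valid
(197,244,396): 197+244 > 396 → valid
(205,239,387): 205+239 > 387 → valid
(315,400,758): 315+400 ≤ 758 → not valid
(50,364,441): 50+364 ≤ 441 → not valid
(156,246,257): 156+246 > 257 → valid
(227,305,513): 227+305 > 513 → valid
(93,249,310): 93+249 > 310 → valid
5 of the 8 triples form a triangle.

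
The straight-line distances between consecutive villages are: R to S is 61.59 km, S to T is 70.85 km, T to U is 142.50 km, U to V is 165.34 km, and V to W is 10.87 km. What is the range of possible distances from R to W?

0 ≤ RW ≤ 451.15 km

The maximum is all hops collinear in one direction: 61.59 + 70.85 + 142.50 + 165.34 + 10.87 = 451.15.
The longest hop is 165.34; the others sum to 285.81. Since 165.34 ≤ 285.81, the path can fold back on itself completely, so the minimum distance is 0.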